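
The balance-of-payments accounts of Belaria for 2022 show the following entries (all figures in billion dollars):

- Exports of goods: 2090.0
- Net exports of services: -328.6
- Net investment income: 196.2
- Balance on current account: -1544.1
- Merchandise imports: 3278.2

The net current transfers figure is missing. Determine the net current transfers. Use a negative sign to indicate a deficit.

Current account = goods balance + services balance + net primary income + net secondary income
Sum of the known components = -1320.6
Net current transfers = CA - (known components) = -1544.1 - (-1320.6) = -223.5

-223.5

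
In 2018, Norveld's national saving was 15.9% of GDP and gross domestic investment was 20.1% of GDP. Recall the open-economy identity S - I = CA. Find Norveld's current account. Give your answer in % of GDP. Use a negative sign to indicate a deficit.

CA = S - I = 15.9 - 20.1 = -4.2

-4.2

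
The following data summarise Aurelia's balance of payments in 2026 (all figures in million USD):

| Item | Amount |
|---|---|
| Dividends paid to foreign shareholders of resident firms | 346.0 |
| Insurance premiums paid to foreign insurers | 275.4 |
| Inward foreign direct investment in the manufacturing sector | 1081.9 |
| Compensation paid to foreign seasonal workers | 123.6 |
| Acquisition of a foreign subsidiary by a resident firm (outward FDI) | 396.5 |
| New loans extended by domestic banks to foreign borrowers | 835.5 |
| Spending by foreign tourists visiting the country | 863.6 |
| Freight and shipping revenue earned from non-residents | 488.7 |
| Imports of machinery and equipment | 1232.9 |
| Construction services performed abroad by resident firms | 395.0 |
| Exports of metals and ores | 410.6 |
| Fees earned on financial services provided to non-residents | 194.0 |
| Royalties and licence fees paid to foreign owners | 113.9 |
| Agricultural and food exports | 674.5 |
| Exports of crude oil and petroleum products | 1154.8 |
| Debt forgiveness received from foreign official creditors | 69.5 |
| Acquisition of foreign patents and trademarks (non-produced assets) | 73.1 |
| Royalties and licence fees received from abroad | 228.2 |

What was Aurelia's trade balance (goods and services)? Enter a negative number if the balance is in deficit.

2787.2

Goods: 1154.8 - 1232.9 + 410.6 + 674.5 = 1007.0
Services: 863.6 - 275.4 + 488.7 + 395.0 + 228.2 - 113.9 + 194.0 = 1780.2
Trade balance = 1007.0 + 1780.2 = 2787.2
(Excluded from the trade balance — primary income: dividends paid to foreign shareholders of resident firms 346.0, compensation paid to foreign seasonal workers 123.6; financial account: inward foreign direct investment in the manufacturing sector 1081.9, acquisition of a foreign subsidiary by a resident firm (outward FDI) 396.5, new loans extended by domestic banks to foreign borrowers 835.5; capital account: debt forgiveness received from foreign official creditors 69.5, acquisition of foreign patents and trademarks (non-produced assets) 73.1.)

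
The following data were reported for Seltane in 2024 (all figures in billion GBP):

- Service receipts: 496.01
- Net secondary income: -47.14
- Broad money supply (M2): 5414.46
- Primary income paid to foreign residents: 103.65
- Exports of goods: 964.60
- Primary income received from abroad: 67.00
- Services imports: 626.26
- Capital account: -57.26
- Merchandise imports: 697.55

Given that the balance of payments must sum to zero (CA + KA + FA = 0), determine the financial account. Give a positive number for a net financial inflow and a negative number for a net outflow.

Goods balance = 964.60 - 697.55 = 267.05
Services balance = 496.01 - 626.26 = -130.25
Trade balance (goods + services) = 267.05 + (-130.25) = 136.80
Net primary income = 67.00 - 103.65 = -36.65
Net secondary income = -47.14
Current account = 136.80 + (-36.65) + (-47.14) = 53.01
Financial account = -(53.01 + (-57.26)) = 4.25

4.25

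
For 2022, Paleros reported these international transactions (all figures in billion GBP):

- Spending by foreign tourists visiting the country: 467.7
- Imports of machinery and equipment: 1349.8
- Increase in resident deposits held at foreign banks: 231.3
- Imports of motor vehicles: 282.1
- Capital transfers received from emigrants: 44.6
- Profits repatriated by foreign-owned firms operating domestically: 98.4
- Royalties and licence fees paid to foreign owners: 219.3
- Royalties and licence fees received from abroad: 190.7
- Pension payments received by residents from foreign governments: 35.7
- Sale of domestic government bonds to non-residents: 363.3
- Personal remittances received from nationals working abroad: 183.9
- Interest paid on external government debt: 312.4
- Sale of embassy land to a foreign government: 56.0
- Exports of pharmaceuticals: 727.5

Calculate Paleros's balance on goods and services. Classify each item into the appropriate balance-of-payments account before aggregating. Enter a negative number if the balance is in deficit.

-465.3

Goods: -1349.8 + 727.5 - 282.1 = -904.4
Services: 467.7 + 190.7 - 219.3 = 439.1
Trade balance = -904.4 + 439.1 = -465.3
(Excluded from the trade balance — financial account: increase in resident deposits held at foreign banks 231.3, sale of domestic government bonds to non-residents 363.3; capital account: capital transfers received from emigrants 44.6, sale of embassy land to a foreign government 56.0; primary income: profits repatriated by foreign-owned firms operating domestically 98.4, interest paid on external government debt 312.4; secondary income: pension payments received by residents from foreign governments 35.7, personal remittances received from nationals working abroad 183.9.)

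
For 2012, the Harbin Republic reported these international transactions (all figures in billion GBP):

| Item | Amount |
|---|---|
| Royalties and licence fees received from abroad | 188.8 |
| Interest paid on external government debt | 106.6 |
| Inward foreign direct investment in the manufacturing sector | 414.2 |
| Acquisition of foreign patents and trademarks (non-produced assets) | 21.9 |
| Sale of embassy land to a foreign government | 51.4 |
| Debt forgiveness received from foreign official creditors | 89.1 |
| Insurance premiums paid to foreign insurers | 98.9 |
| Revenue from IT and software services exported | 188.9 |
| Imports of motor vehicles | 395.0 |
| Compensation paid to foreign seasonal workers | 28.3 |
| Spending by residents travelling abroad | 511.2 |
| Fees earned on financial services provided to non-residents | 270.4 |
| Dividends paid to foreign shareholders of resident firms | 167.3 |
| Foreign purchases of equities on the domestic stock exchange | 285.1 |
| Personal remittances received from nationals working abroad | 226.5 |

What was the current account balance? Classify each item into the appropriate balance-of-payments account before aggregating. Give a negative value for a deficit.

Goods: -395.0
Services: -511.2 - 98.9 + 270.4 + 188.8 + 188.9 = 38.0
Primary income: -167.3 - 28.3 - 106.6 = -302.2
Secondary income: 226.5
Current account = (-395.0) + 38.0 + (-302.2) + 226.5 = -432.7
(Excluded from the current account — financial account: inward foreign direct investment in the manufacturing sector 414.2, foreign purchases of equities on the domestic stock exchange 285.1; capital account: acquisition of foreign patents and trademarks (non-produced assets) 21.9, sale of embassy land to a foreign government 51.4, debt forgiveness received from foreign official creditors 89.1.)

-432.7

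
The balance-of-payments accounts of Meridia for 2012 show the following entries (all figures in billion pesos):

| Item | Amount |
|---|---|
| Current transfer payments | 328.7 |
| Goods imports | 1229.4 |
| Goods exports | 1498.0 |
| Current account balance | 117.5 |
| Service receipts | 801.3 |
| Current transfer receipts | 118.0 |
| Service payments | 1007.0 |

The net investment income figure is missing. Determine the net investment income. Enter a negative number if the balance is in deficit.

265.3

Current account = goods balance + services balance + net primary income + net secondary income
Sum of the known components = -147.8
Net investment income = CA - (known components) = 117.5 - (-147.8) = 265.3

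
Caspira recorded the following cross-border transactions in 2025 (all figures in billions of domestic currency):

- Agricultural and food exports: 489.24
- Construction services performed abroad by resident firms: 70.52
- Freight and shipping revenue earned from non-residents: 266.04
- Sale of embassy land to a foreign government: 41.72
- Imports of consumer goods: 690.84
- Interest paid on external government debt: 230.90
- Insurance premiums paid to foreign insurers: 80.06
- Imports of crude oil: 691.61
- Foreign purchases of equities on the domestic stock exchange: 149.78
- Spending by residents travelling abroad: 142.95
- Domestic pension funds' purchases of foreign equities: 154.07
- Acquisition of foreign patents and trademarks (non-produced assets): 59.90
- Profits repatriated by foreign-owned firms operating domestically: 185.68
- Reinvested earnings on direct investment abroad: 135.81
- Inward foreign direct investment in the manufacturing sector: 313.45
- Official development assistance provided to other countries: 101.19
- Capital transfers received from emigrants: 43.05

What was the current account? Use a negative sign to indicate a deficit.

-1161.62

Goods: 489.24 - 691.61 - 690.84 = -893.21
Services: -142.95 + 70.52 + 266.04 - 80.06 = 113.55
Primary income: -230.90 - 185.68 + 135.81 = -280.77
Secondary income: -101.19
Current account = (-893.21) + 113.55 + (-280.77) + (-101.19) = -1161.62
(Excluded from the current account — capital account: sale of embassy land to a foreign government 41.72, acquisition of foreign patents and trademarks (non-produced assets) 59.90, capital transfers received from emigrants 43.05; financial account: foreign purchases of equities on the domestic stock exchange 149.78, domestic pension funds' purchases of foreign equities 154.07, inward foreign direct investment in the manufacturing sector 313.45.)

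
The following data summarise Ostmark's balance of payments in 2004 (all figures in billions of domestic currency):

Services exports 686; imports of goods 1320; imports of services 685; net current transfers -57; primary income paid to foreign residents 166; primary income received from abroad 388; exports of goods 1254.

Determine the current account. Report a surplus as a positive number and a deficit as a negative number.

Goods balance = 1254 - 1320 = -66
Services balance = 686 - 685 = 1
Trade balance (goods + services) = -66 + 1 = -65
Net primary income = 388 - 166 = 222
Net secondary income = -57
Current account = -65 + 222 + (-57) = 100

100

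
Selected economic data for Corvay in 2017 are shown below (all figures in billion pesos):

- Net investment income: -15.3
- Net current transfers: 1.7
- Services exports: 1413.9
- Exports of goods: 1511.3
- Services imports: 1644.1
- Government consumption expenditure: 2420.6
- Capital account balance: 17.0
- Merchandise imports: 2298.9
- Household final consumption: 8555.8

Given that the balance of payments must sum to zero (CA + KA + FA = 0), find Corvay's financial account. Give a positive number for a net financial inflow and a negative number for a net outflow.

1014.4

Goods balance = 1511.3 - 2298.9 = -787.6
Services balance = 1413.9 - 1644.1 = -230.2
Trade balance (goods + services) = -787.6 + (-230.2) = -1017.8
Net primary income = -15.3
Net secondary income = 1.7
Current account = -1017.8 + (-15.3) + 1.7 = -1031.4
Financial account = -(-1031.4 + 17.0) = 1014.4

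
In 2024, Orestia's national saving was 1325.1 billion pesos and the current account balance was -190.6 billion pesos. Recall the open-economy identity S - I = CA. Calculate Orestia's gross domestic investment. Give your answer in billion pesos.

S - I = CA (net lending to the rest of the world).
I = S - CA = 1325.1 - (-190.6) = 1515.7

1515.7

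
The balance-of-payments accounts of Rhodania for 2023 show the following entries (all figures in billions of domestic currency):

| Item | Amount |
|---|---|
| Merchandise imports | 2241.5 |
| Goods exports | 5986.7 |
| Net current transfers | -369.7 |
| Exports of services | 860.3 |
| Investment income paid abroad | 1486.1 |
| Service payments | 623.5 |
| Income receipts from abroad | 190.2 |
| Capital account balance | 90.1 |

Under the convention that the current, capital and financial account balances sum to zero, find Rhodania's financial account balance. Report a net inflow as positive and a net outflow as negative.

-2406.5

Goods balance = 5986.7 - 2241.5 = 3745.2
Services balance = 860.3 - 623.5 = 236.8
Trade balance (goods + services) = 3745.2 + 236.8 = 3982.0
Net primary income = 190.2 - 1486.1 = -1295.9
Net secondary income = -369.7
Current account = 3982.0 + (-1295.9) + (-369.7) = 2316.4
Financial account = -(2316.4 + 90.1) = -2406.5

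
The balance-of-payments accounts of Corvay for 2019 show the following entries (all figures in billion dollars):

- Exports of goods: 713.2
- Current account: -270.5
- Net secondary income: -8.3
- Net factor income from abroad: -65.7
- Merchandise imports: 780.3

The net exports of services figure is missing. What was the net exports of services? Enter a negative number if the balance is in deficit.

-129.4

Current account = goods balance + services balance + net primary income + net secondary income
Sum of the known components = -141.1
Net exports of services = CA - (known components) = -270.5 - (-141.1) = -129.4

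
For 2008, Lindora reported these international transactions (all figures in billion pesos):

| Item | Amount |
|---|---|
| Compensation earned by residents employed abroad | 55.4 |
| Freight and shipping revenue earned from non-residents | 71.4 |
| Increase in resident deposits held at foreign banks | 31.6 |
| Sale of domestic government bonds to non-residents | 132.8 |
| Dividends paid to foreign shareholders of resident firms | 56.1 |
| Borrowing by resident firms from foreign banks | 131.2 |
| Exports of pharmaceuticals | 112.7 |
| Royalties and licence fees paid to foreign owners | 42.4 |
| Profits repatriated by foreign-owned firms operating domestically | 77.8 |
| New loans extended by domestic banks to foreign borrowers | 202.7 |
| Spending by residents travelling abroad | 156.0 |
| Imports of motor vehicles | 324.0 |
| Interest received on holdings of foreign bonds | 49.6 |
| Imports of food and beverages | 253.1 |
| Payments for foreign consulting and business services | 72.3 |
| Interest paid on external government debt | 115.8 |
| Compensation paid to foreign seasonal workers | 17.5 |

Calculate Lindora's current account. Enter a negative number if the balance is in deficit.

-825.9

Goods: -324.0 - 253.1 + 112.7 = -464.4
Services: -156.0 - 72.3 - 42.4 + 71.4 = -199.3
Primary income: 49.6 + 55.4 - 17.5 - 115.8 - 56.1 - 77.8 = -162.2
Current account = (-464.4) + (-199.3) + (-162.2) = -825.9
(Excluded from the current account — financial account: increase in resident deposits held at foreign banks 31.6, sale of domestic government bonds to non-residents 132.8, borrowing by resident firms from foreign banks 131.2, new loans extended by domestic banks to foreign borrowers 202.7.)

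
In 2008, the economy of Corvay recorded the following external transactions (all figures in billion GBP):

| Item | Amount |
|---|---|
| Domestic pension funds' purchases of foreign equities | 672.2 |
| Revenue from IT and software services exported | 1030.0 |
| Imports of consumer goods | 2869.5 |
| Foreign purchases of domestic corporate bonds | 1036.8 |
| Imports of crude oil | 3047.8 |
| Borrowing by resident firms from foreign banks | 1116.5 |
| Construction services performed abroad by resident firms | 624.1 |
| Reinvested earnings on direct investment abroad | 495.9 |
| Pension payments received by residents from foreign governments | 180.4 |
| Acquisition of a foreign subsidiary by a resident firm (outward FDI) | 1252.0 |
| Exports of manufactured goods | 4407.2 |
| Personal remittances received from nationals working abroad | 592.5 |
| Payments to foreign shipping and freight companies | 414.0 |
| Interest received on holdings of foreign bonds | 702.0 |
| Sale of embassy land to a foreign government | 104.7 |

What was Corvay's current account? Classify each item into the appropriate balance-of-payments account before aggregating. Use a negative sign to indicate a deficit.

Goods: -2869.5 + 4407.2 - 3047.8 = -1510.1
Services: 624.1 - 414.0 + 1030.0 = 1240.1
Primary income: 702.0 + 495.9 = 1197.9
Secondary income: 180.4 + 592.5 = 772.9
Current account = (-1510.1) + 1240.1 + 1197.9 + 772.9 = 1700.8
(Excluded from the current account — financial account: domestic pension funds' purchases of foreign equities 672.2, foreign purchases of domestic corporate bonds 1036.8, borrowing by resident firms from foreign banks 1116.5, acquisition of a foreign subsidiary by a resident firm (outward FDI) 1252.0; capital account: sale of embassy land to a foreign government 104.7.)

1700.8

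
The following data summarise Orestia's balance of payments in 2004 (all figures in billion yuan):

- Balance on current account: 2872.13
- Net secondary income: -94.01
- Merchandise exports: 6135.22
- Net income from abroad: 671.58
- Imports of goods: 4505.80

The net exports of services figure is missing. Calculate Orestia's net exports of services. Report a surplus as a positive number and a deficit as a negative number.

665.14

Current account = goods balance + services balance + net primary income + net secondary income
Sum of the known components = 2206.99
Net exports of services = CA - (known components) = 2872.13 - 2206.99 = 665.14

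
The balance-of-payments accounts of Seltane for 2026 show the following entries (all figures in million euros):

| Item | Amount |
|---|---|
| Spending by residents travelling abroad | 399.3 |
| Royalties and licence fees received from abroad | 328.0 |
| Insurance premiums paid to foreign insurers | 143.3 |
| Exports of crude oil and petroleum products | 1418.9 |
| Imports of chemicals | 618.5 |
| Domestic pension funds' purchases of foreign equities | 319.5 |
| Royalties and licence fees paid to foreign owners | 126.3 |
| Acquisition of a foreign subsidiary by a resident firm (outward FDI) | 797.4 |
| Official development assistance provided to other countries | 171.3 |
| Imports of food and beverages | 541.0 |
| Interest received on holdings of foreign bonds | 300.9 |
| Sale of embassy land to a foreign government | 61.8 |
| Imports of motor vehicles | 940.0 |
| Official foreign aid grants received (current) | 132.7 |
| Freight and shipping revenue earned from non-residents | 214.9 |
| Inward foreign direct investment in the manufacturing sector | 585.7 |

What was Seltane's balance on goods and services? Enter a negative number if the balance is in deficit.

Goods: -541.0 + 1418.9 - 940.0 - 618.5 = -680.6
Services: -126.3 - 399.3 + 214.9 - 143.3 + 328.0 = -126.0
Trade balance = -680.6 + (-126.0) = -806.6
(Excluded from the trade balance — financial account: domestic pension funds' purchases of foreign equities 319.5, acquisition of a foreign subsidiary by a resident firm (outward FDI) 797.4, inward foreign direct investment in the manufacturing sector 585.7; secondary income: official development assistance provided to other countries 171.3, official foreign aid grants received (current) 132.7; primary income: interest received on holdings of foreign bonds 300.9; capital account: sale of embassy land to a foreign government 61.8.)

-806.6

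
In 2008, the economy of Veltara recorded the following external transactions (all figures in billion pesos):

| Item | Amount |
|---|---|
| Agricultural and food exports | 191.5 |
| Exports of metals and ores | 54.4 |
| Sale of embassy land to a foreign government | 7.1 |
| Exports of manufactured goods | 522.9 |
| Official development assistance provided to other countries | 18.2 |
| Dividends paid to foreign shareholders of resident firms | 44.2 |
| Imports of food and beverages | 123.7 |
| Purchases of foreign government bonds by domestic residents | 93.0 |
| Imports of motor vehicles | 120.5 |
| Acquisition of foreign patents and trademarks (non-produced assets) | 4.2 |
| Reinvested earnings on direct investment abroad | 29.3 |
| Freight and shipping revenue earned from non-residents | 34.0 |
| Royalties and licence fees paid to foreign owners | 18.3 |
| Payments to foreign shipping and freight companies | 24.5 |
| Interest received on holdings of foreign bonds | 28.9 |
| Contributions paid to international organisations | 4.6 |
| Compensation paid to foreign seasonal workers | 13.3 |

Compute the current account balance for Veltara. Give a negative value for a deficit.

493.7

Goods: -120.5 + 191.5 + 54.4 - 123.7 + 522.9 = 524.6
Services: -18.3 - 24.5 + 34.0 = -8.8
Primary income: 28.9 - 13.3 - 44.2 + 29.3 = 0.7
Secondary income: -4.6 - 18.2 = -22.8
Current account = 524.6 + (-8.8) + 0.7 + (-22.8) = 493.7
(Excluded from the current account — capital account: sale of embassy land to a foreign government 7.1, acquisition of foreign patents and trademarks (non-produced assets) 4.2; financial account: purchases of foreign government bonds by domestic residents 93.0.)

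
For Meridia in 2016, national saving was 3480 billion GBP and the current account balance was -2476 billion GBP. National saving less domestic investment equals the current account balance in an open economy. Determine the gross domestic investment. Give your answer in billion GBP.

S - I = CA (net lending to the rest of the world).
I = S - CA = 3480 - (-2476) = 5956

5956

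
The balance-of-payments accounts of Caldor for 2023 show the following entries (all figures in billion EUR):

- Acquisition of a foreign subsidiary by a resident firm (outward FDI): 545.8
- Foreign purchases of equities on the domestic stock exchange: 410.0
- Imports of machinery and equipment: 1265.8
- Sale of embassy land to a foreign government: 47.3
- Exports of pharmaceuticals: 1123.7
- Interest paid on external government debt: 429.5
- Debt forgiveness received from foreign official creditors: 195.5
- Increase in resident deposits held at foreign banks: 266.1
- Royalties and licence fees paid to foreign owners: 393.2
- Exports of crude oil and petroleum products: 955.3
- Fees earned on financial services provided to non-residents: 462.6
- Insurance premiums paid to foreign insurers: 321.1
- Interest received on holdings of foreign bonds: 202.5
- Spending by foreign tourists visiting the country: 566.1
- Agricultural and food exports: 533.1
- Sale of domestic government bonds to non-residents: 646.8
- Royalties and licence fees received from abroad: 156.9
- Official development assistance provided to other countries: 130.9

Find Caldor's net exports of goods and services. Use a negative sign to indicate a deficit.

Goods: 533.1 + 1123.7 - 1265.8 + 955.3 = 1346.3
Services: -321.1 - 393.2 + 462.6 + 566.1 + 156.9 = 471.3
Trade balance = 1346.3 + 471.3 = 1817.6
(Excluded from the trade balance — financial account: acquisition of a foreign subsidiary by a resident firm (outward FDI) 545.8, foreign purchases of equities on the domestic stock exchange 410.0, increase in resident deposits held at foreign banks 266.1, sale of domestic government bonds to non-residents 646.8; capital account: sale of embassy land to a foreign government 47.3, debt forgiveness received from foreign official creditors 195.5; primary income: interest paid on external government debt 429.5, interest received on holdings of foreign bonds 202.5; secondary income: official development assistance provided to other countries 130.9.)

1817.6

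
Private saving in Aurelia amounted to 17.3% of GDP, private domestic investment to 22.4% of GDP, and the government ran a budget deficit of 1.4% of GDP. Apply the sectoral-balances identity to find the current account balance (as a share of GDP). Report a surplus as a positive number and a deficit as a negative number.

By the sectoral-balances identity, CA = (S_private - I) + (T - G).
Private balance = 17.3 - 22.4 = -5.1
Government balance (T - G) = -1.4
CA = -5.1 + (-1.4) = -6.5

-6.5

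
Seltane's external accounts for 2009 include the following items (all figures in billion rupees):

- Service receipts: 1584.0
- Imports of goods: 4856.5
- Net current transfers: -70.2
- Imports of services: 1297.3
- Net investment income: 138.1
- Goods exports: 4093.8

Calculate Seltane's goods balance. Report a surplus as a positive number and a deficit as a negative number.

-762.7

Goods balance = 4093.8 - 4856.5 = -762.7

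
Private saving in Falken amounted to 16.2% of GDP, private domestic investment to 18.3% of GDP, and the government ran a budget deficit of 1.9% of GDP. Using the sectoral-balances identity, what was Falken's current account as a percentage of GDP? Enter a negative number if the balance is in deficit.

-4.0

By the sectoral-balances identity, CA = (S_private - I) + (T - G).
Private balance = 16.2 - 18.3 = -2.1
Government balance (T - G) = -1.9
CA = -2.1 + (-1.9) = -4.0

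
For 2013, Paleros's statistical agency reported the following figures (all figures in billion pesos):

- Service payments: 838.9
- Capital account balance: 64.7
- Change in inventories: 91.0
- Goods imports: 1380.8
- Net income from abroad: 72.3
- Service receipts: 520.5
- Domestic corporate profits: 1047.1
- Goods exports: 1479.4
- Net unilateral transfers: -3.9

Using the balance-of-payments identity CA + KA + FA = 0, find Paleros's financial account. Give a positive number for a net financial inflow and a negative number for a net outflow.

86.7

Goods balance = 1479.4 - 1380.8 = 98.6
Services balance = 520.5 - 838.9 = -318.4
Trade balance (goods + services) = 98.6 + (-318.4) = -219.8
Net primary income = 72.3
Net secondary income = -3.9
Current account = -219.8 + 72.3 + (-3.9) = -151.4
Financial account = -(-151.4 + 64.7) = 86.7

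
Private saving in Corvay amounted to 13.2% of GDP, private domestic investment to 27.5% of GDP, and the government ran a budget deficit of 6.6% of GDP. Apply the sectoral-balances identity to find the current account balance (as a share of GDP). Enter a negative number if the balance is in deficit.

-20.9

By the sectoral-balances identity, CA = (S_private - I) + (T - G).
Private balance = 13.2 - 27.5 = -14.3
Government balance (T - G) = -6.6
CA = -14.3 + (-6.6) = -20.9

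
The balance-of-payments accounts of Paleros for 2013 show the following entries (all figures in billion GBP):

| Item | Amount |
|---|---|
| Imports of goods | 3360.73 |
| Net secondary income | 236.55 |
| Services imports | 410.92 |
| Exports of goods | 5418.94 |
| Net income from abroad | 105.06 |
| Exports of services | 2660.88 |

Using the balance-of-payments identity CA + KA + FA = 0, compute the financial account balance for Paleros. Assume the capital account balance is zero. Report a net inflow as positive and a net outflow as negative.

Goods balance = 5418.94 - 3360.73 = 2058.21
Services balance = 2660.88 - 410.92 = 2249.96
Trade balance (goods + services) = 2058.21 + 2249.96 = 4308.17
Net primary income = 105.06
Net secondary income = 236.55
Current account = 4308.17 + 105.06 + 236.55 = 4649.78
Financial account = -(4649.78) = -4649.78

-4649.78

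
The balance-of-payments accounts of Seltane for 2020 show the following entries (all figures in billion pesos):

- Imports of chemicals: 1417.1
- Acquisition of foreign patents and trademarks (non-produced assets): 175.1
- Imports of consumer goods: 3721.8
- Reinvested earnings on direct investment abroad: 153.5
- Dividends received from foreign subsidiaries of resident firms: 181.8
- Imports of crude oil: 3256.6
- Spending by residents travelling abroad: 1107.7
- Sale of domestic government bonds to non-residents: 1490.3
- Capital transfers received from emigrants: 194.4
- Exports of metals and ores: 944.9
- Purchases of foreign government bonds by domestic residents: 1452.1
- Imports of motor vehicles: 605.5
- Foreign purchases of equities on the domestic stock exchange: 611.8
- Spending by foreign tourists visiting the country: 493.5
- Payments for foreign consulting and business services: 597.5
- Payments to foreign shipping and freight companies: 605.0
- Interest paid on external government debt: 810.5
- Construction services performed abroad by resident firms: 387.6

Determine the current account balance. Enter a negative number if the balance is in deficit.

-9960.4

Goods: -605.5 - 3721.8 - 3256.6 - 1417.1 + 944.9 = -8056.1
Services: -597.5 - 605.0 + 493.5 + 387.6 - 1107.7 = -1429.1
Primary income: 181.8 - 810.5 + 153.5 = -475.2
Current account = (-8056.1) + (-1429.1) + (-475.2) = -9960.4
(Excluded from the current account — capital account: acquisition of foreign patents and trademarks (non-produced assets) 175.1, capital transfers received from emigrants 194.4; financial account: sale of domestic government bonds to non-residents 1490.3, purchases of foreign government bonds by domestic residents 1452.1, foreign purchases of equities on the domestic stock exchange 611.8.)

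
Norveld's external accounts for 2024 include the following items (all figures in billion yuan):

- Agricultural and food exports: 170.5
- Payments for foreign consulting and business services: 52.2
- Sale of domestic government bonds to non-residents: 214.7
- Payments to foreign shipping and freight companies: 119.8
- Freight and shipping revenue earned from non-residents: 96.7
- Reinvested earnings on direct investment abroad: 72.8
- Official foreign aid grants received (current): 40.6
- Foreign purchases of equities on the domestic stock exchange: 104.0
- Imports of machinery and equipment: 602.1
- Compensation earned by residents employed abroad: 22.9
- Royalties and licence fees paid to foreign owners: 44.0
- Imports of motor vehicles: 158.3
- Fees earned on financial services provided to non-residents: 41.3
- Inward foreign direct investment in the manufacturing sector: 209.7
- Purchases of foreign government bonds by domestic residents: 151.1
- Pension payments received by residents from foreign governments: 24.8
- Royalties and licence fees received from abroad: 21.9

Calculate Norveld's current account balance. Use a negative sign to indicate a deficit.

-484.9

Goods: -602.1 + 170.5 - 158.3 = -589.9
Services: -52.2 - 44.0 + 41.3 + 96.7 - 119.8 + 21.9 = -56.1
Primary income: 72.8 + 22.9 = 95.7
Secondary income: 40.6 + 24.8 = 65.4
Current account = (-589.9) + (-56.1) + 95.7 + 65.4 = -484.9
(Excluded from the current account — financial account: sale of domestic government bonds to non-residents 214.7, foreign purchases of equities on the domestic stock exchange 104.0, inward foreign direct investment in the manufacturing sector 209.7, purchases of foreign government bonds by domestic residents 151.1.)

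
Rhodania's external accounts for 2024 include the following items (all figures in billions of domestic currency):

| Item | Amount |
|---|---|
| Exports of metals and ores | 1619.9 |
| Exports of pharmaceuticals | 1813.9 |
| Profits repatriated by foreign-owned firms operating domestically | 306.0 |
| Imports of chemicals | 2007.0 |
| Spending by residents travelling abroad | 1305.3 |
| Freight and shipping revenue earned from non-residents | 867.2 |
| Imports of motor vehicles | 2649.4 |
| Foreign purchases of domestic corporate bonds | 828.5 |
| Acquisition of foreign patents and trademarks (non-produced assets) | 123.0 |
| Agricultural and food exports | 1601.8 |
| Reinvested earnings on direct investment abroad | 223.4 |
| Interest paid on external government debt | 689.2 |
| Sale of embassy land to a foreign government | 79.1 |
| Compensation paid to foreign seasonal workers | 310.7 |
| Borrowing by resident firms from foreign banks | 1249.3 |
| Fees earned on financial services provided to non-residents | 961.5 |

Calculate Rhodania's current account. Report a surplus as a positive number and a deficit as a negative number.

Goods: -2649.4 - 2007.0 + 1619.9 + 1813.9 + 1601.8 = 379.2
Services: 961.5 + 867.2 - 1305.3 = 523.4
Primary income: 223.4 - 689.2 - 310.7 - 306.0 = -1082.5
Current account = 379.2 + 523.4 + (-1082.5) = -179.9
(Excluded from the current account — financial account: foreign purchases of domestic corporate bonds 828.5, borrowing by resident firms from foreign banks 1249.3; capital account: acquisition of foreign patents and trademarks (non-produced assets) 123.0, sale of embassy land to a foreign government 79.1.)

-179.9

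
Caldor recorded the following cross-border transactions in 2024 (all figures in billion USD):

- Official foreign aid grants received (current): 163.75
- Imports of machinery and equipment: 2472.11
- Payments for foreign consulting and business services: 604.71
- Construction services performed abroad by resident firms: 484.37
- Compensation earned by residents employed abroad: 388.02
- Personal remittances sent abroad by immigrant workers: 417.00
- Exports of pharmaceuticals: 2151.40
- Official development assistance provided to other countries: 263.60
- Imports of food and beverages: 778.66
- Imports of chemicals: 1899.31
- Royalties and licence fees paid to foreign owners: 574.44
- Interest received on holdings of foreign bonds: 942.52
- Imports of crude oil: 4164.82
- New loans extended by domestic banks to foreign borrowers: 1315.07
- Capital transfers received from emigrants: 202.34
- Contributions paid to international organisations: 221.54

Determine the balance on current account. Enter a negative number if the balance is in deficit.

-7266.13

Goods: -2472.11 - 4164.82 - 1899.31 + 2151.40 - 778.66 = -7163.50
Services: 484.37 - 604.71 - 574.44 = -694.78
Primary income: 388.02 + 942.52 = 1330.54
Secondary income: -221.54 + 163.75 - 263.60 - 417.00 = -738.39
Current account = (-7163.50) + (-694.78) + 1330.54 + (-738.39) = -7266.13
(Excluded from the current account — financial account: new loans extended by domestic banks to foreign borrowers 1315.07; capital account: capital transfers received from emigrants 202.34.)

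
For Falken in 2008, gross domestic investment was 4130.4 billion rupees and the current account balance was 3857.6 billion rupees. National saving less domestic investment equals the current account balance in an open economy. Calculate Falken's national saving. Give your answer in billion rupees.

S - I = CA (net lending to the rest of the world).
S = I + CA = 4130.4 + 3857.6 = 7988.0

7988.0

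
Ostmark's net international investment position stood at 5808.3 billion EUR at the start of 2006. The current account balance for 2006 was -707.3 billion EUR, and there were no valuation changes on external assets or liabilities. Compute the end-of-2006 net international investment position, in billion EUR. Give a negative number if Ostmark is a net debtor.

With no valuation effects, change in NIIP = current account = -707.3
End-of-year NIIP = 5808.3 + (-707.3) = 5101.0

5101.0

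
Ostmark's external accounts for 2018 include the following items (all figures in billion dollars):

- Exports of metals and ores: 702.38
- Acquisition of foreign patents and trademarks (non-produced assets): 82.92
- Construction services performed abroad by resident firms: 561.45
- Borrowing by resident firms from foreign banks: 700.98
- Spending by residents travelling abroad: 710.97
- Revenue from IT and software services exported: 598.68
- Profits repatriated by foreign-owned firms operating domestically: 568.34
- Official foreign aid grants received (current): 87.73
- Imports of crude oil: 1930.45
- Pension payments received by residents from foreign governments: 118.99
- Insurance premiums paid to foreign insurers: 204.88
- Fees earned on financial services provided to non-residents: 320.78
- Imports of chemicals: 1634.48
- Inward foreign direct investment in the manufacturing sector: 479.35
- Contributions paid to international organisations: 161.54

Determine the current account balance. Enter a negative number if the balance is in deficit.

-2820.65

Goods: -1634.48 - 1930.45 + 702.38 = -2862.55
Services: -204.88 + 320.78 + 561.45 + 598.68 - 710.97 = 565.06
Primary income: -568.34
Secondary income: 118.99 + 87.73 - 161.54 = 45.18
Current account = (-2862.55) + 565.06 + (-568.34) + 45.18 = -2820.65
(Excluded from the current account — capital account: acquisition of foreign patents and trademarks (non-produced assets) 82.92; financial account: borrowing by resident firms from foreign banks 700.98, inward foreign direct investment in the manufacturing sector 479.35.)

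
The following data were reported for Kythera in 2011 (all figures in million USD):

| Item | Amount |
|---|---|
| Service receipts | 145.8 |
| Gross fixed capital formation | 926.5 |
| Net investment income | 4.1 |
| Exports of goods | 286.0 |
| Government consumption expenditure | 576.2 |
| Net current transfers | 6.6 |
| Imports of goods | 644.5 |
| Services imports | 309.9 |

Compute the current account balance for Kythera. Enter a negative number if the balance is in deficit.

-511.9

Goods balance = 286.0 - 644.5 = -358.5
Services balance = 145.8 - 309.9 = -164.1
Trade balance (goods + services) = -358.5 + (-164.1) = -522.6
Net primary income = 4.1
Net secondary income = 6.6
Current account = -522.6 + 4.1 + 6.6 = -511.9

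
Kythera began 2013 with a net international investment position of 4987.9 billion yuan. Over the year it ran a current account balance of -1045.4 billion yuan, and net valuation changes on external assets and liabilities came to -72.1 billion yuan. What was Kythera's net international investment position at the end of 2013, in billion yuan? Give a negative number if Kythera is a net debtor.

Change in NIIP = current account + net valuation change = -1045.4 + (-72.1) = -1117.5
End-of-year NIIP = 4987.9 + (-1117.5) = 3870.4

3870.4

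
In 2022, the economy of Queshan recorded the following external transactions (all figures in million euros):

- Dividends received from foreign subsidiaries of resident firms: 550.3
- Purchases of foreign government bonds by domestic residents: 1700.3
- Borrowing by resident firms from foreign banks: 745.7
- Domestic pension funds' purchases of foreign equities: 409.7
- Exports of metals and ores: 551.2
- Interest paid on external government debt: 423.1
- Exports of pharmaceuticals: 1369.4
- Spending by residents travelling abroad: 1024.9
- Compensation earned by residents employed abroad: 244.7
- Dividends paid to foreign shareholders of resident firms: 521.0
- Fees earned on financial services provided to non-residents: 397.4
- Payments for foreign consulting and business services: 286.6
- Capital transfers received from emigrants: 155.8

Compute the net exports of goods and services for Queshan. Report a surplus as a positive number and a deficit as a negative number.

1006.5

Goods: 551.2 + 1369.4 = 1920.6
Services: 397.4 - 1024.9 - 286.6 = -914.1
Trade balance = 1920.6 + (-914.1) = 1006.5
(Excluded from the trade balance — primary income: dividends received from foreign subsidiaries of resident firms 550.3, interest paid on external government debt 423.1, compensation earned by residents employed abroad 244.7, dividends paid to foreign shareholders of resident firms 521.0; financial account: purchases of foreign government bonds by domestic residents 1700.3, borrowing by resident firms from foreign banks 745.7, domestic pension funds' purchases of foreign equities 409.7; capital account: capital transfers received from emigrants 155.8.)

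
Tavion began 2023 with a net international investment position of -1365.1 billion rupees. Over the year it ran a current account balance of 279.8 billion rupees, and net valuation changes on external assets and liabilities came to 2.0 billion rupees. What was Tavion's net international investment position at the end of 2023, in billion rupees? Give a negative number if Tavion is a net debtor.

-1083.3

Change in NIIP = current account + net valuation change = 279.8 + 2.0 = 281.8
End-of-year NIIP = -1365.1 + 281.8 = -1083.3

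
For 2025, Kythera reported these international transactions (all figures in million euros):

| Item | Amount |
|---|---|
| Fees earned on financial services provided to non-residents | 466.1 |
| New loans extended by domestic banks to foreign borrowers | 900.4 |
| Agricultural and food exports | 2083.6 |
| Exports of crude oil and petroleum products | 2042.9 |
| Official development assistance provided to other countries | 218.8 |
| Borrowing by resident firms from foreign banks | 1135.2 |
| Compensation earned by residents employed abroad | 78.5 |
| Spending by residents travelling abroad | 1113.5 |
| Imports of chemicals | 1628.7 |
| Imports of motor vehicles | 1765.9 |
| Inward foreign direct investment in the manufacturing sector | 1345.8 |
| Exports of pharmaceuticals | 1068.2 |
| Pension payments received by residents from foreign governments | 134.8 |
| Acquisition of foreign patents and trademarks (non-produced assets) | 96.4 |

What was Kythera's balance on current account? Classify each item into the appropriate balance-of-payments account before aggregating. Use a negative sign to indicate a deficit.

Goods: 2083.6 + 1068.2 - 1765.9 - 1628.7 + 2042.9 = 1800.1
Services: 466.1 - 1113.5 = -647.4
Primary income: 78.5
Secondary income: 134.8 - 218.8 = -84.0
Current account = 1800.1 + (-647.4) + 78.5 + (-84.0) = 1147.2
(Excluded from the current account — financial account: new loans extended by domestic banks to foreign borrowers 900.4, borrowing by resident firms from foreign banks 1135.2, inward foreign direct investment in the manufacturing sector 1345.8; capital account: acquisition of foreign patents and trademarks (non-produced assets) 96.4.)

1147.2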